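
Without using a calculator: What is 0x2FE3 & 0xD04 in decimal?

3328

0x2FE3 = 10111111100011
0xD04 = 00110100000100
AND → 00110100000000 = 3328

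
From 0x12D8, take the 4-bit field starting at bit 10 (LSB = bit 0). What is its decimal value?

v = 001001011011000
Shift right by 10: 00100
Mask low 4 bits: 0100 = 4

4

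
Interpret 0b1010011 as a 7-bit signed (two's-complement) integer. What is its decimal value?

-45

pattern = 1010011 (MSB is 1 ⇒ negative)
Invert: 0101100, add 1 → 0101101 = 45, so the value is -45.
(Equivalently: 83 - 2^7 = 83 - 128 = -45.)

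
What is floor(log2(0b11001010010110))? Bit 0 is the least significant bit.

13

0b11001010010110 = 11001010010110
The topmost 1 is at position 13 (since 2^13 = 8192 ≤ 12950 < 16384).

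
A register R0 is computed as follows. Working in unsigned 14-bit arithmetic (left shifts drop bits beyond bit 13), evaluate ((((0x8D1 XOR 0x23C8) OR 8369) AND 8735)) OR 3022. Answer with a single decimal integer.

11231

0x8D1 = 00100011010001
0x23C8 = 10001111001000
→ XOR → 10101100011001 = 11033
8369 = 10000010110001
→ OR → 10101110111001 = 11193
8735 = 10001000011111
→ AND → 10001000011001 = 8729
3022 = 00101111001110
→ OR → 10101111011111 = 11231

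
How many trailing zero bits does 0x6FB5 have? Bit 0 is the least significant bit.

0x6FB5 = 110111110110101
Trailing zeros: 0, so the lowest set bit is bit 0 (value 1).

0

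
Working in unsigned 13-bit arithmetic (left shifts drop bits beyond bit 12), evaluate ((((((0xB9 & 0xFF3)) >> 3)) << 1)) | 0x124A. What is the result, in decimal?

4718

0xB9 = 0000010111001
0xFF3 = 0111111110011
→ & → 0000010110001 = 177
→ >> 3 → 0000000010110 = 22
→ << 1 (mod 2^13) → 0000000101100 = 44
0x124A = 1001001001010
→ | → 1001001101110 = 4718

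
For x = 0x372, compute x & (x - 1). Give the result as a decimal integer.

x = 1101110010 = 882
x - 1 = 1101110001
AND   = 1101110000 = 880
(x & (x - 1) clears the lowest set bit of x.)

880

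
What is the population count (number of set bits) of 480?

480 = 111100000
Count the 1s: 1 + 1 + 1 + 1 = 4

4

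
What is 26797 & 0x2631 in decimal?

8225

26797 = 110100010101101
0x2631 = 010011000110001
AND → 010000000100001 = 8225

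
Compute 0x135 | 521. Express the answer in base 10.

829

0x135 = 0100110101
521 = 1000001001
 OR → 1100111101 = 829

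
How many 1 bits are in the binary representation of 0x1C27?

0x1C27 = 1110000100111
Count the 1s: 1 + 1 + 1 + 1 + 1 + 1 + 1 = 7

7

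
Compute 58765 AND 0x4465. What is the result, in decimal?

17413

58765 = 1110010110001101
0x4465 = 0100010001100101
AND → 0100010000000101 = 17413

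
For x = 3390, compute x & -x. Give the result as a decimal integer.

2

x = 110100111110 = 3390
-x (two's complement) = …001011000010
AND   = 000000000010 = 2
(x & -x isolates the lowest set bit of x.)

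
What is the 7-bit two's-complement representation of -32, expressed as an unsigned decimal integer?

32 in 7 bits: 0100000
Invert: 1011111
Add 1:  1100000 = 96
(Check: 2^7 - 32 = 128 - 32 = 96.)

96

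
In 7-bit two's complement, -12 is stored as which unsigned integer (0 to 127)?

12 in 7 bits: 0001100
Invert: 1110011
Add 1:  1110100 = 116
(Check: 2^7 - 12 = 128 - 12 = 116.)

116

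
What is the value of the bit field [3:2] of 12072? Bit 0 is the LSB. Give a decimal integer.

v = 10111100101000
Shift right by 2: 101111001010
Mask low 2 bits: 10 = 2

2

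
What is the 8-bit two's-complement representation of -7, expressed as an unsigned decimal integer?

249

7 in 8 bits: 00000111
Invert: 11111000
Add 1:  11111001 = 249
(Check: 2^8 - 7 = 256 - 7 = 249.)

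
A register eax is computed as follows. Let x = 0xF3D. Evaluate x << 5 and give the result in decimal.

124832

0xF3D = 00000111100111101
shift left by 5 → 11110011110100000 = 124832
(equivalently, 3901 × 2^5 = 3901 × 32)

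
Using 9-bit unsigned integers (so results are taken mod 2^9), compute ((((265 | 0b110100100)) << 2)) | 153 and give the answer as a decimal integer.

265 = 100001001
0b110100100 = 110100100
→ | → 110101101 = 429
→ << 2 (mod 2^9) → 010110100 = 180
153 = 010011001
→ | → 010111101 = 189

189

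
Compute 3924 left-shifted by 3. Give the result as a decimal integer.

3924 = 000111101010100
shift left by 3 → 111101010100000 = 31392
(equivalently, 3924 × 2^3 = 3924 × 8)

31392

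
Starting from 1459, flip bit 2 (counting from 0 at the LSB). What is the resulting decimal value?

1463

x = 10110110011
bit 2 is currently 0; toggle it via x ^ (1 << 2) = x ^ 4
→ 10110110111 = 1463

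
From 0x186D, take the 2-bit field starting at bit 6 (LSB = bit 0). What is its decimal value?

v = 01100001101101
Shift right by 6: 01100001
Mask low 2 bits: 01 = 1

1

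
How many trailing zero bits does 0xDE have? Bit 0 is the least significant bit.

0xDE = 11011110
Trailing zeros: 1, so the lowest set bit is bit 1 (value 2).

1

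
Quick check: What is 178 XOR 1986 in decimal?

1904

178 = 00010110010
1986 = 11111000010
XOR → 11101110000 = 1904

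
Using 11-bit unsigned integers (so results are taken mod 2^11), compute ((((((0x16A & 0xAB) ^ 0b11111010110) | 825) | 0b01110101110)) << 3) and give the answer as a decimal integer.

2040

0x16A = 00101101010
0xAB = 00010101011
→ & → 00000101010 = 42
0b11111010110 = 11111010110
→ ^ → 11111111100 = 2044
825 = 01100111001
→ | → 11111111101 = 2045
0b01110101110 = 01110101110
→ | → 11111111111 = 2047
→ << 3 (mod 2^11) → 11111111000 = 2040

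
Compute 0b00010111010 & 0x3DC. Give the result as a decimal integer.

152

a = 0010111010
0x3DC = 1111011100
AND → 0010011000 = 152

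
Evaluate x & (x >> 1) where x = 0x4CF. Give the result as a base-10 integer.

71

x = 10011001111 = 1231
x>>1 = 01001100111
AND  = 00001000111 = 71
(x & (x >> 1) has a 1 wherever x has two consecutive 1 bits.)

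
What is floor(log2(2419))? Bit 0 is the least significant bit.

11

2419 = 100101110011
The topmost 1 is at position 11 (since 2^11 = 2048 ≤ 2419 < 4096).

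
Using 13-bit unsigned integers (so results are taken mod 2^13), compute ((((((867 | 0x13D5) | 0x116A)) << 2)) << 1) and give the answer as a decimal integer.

8184

867 = 0001101100011
0x13D5 = 1001111010101
→ | → 1001111110111 = 5111
0x116A = 1000101101010
→ | → 1001111111111 = 5119
→ << 2 (mod 2^13) → 0111111111100 = 4092
→ << 1 (mod 2^13) → 1111111111000 = 8184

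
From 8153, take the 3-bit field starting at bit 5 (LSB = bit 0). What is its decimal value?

6

v = 01111111011001
Shift right by 5: 011111110
Mask low 3 bits: 110 = 6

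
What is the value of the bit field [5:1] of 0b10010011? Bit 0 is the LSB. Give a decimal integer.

v = 10010011
Shift right by 1: 1001001
Mask low 5 bits: 01001 = 9

9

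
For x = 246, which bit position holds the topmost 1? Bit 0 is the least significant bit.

246 = 11110110
The topmost 1 is at position 7 (since 2^7 = 128 ≤ 246 < 256).

7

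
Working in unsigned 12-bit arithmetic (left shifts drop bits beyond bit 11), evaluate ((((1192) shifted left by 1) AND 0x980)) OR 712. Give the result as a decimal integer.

1192 = 010010101000
→ shifted left by 1 (mod 2^12) → 100101010000 = 2384
0x980 = 100110000000
→ AND → 100100000000 = 2304
712 = 001011001000
→ OR → 101111001000 = 3016

3016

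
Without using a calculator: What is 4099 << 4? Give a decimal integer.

4099 = 00001000000000011
shift left by 4 → 10000000000110000 = 65584
(equivalently, 4099 × 2^4 = 4099 × 16)

65584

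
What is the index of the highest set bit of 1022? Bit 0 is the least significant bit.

1022 = 1111111110
The topmost 1 is at position 9 (since 2^9 = 512 ≤ 1022 < 1024).

9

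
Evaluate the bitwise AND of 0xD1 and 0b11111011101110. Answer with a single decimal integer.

192

0xD1 = 00000011010001
b = 11111011101110
AND → 00000011000000 = 192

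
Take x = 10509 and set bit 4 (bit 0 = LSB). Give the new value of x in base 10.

x = 010100100001101
bit 4 is currently 0; set it via x | (1 << 4) = x | 16
→ 010100100011101 = 10525

10525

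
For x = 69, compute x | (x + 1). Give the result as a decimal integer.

71

x = 1000101 = 69
x + 1 = 1000110
OR    = 1000111 = 71
(x | (x + 1) sets the lowest cleared bit.)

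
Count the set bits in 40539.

40539 = 1001111001011011
Count the 1s: 1 + 1 + 1 + 1 + 1 + 1 + 1 + 1 + 1 + 1 = 10

10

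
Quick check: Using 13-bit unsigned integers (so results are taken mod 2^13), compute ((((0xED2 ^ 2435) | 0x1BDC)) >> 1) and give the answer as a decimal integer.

4078

0xED2 = 0111011010010
2435 = 0100110000011
→ ^ → 0011101010001 = 1873
0x1BDC = 1101111011100
→ | → 1111111011101 = 8157
→ >> 1 → 0111111101110 = 4078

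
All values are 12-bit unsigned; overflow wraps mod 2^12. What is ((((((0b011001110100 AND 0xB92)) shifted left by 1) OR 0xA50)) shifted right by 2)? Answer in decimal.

0b011001110100 = 011001110100
0xB92 = 101110010010
→ AND → 001000010000 = 528
→ shifted left by 1 (mod 2^12) → 010000100000 = 1056
0xA50 = 101001010000
→ OR → 111001110000 = 3696
→ shifted right by 2 → 001110011100 = 924

924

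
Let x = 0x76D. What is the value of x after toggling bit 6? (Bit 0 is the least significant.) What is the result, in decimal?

x = 11101101101
bit 6 is currently 1; toggle it via x ^ (1 << 6) = x ^ 64
→ 11100101101 = 1837

1837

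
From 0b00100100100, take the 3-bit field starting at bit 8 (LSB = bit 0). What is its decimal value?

1

v = 00100100100
Shift right by 8: 001
Mask low 3 bits: 001 = 1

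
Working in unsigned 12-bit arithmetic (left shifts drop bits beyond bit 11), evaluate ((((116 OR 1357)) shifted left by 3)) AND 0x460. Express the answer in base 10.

96

116 = 000001110100
1357 = 010101001101
→ OR → 010101111101 = 1405
→ shifted left by 3 (mod 2^12) → 101111101000 = 3048
0x460 = 010001100000
→ AND → 000001100000 = 96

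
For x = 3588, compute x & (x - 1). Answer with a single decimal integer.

x = 111000000100 = 3588
x - 1 = 111000000011
AND   = 111000000000 = 3584
(x & (x - 1) clears the lowest set bit of x.)

3584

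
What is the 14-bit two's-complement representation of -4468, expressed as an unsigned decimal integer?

4468 in 14 bits: 01000101110100
Invert: 10111010001011
Add 1:  10111010001100 = 11916
(Check: 2^14 - 4468 = 16384 - 4468 = 11916.)

11916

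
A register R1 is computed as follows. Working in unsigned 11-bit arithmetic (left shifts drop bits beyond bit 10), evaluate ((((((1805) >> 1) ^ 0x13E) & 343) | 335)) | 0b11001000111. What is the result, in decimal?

1887

1805 = 11100001101
→ >> 1 → 01110000110 = 902
0x13E = 00100111110
→ ^ → 01010111000 = 696
343 = 00101010111
→ & → 00000010000 = 16
335 = 00101001111
→ | → 00101011111 = 351
0b11001000111 = 11001000111
→ | → 11101011111 = 1887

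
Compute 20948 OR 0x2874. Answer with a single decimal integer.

31220

20948 = 101000111010100
0x2874 = 010100001110100
 OR → 111100111110100 = 31220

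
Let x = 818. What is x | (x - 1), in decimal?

819

x = 1100110010 = 818
x - 1 = 1100110001
OR    = 1100110011 = 819
(x | (x - 1) sets all bits below the lowest set bit.)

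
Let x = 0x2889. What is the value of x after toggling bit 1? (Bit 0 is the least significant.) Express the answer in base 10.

10379

x = 0010100010001001
bit 1 is currently 0; toggle it via x ^ (1 << 1) = x ^ 2
→ 0010100010001011 = 10379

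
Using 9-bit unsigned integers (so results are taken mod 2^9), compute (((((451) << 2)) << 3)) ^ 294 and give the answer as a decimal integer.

451 = 111000011
→ << 2 (mod 2^9) → 100001100 = 268
→ << 3 (mod 2^9) → 001100000 = 96
294 = 100100110
→ ^ → 101000110 = 326

326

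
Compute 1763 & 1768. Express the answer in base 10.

1760

1763 = 11011100011
1768 = 11011101000
AND → 11011100000 = 1760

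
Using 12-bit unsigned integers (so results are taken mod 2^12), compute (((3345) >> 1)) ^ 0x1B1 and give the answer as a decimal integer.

1849

3345 = 110100010001
→ >> 1 → 011010001000 = 1672
0x1B1 = 000110110001
→ ^ → 011100111001 = 1849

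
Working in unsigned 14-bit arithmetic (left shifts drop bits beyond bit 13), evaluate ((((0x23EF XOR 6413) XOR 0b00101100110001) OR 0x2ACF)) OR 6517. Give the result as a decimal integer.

0x23EF = 10001111101111
6413 = 01100100001101
→ XOR → 11101011100010 = 15074
0b00101100110001 = 00101100110001
→ XOR → 11000111010011 = 12755
0x2ACF = 10101011001111
→ OR → 11101111011111 = 15327
6517 = 01100101110101
→ OR → 11101111111111 = 15359

15359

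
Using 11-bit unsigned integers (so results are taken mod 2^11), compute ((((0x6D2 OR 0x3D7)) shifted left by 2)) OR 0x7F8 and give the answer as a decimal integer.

2044

0x6D2 = 11011010010
0x3D7 = 01111010111
→ OR → 11111010111 = 2007
→ shifted left by 2 (mod 2^11) → 11101011100 = 1884
0x7F8 = 11111111000
→ OR → 11111111100 = 2044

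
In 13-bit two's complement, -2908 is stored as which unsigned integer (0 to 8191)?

5284

2908 in 13 bits: 0101101011100
Invert: 1010010100011
Add 1:  1010010100100 = 5284
(Check: 2^13 - 2908 = 8192 - 2908 = 5284.)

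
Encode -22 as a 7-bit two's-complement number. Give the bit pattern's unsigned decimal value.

22 in 7 bits: 0010110
Invert: 1101001
Add 1:  1101010 = 106
(Check: 2^7 - 22 = 128 - 22 = 106.)

106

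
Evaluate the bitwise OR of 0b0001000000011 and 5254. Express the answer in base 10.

5767

a = 0001000000011
5254 = 1010010000110
 OR → 1011010000111 = 5767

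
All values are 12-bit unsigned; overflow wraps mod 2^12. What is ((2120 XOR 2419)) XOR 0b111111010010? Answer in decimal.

3817

2120 = 100001001000
2419 = 100101110011
→ XOR → 000100111011 = 315
0b111111010010 = 111111010010
→ XOR → 111011101001 = 3817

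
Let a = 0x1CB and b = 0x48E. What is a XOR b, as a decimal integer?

1349

0x1CB = 00111001011
0x48E = 10010001110
XOR → 10101000101 = 1349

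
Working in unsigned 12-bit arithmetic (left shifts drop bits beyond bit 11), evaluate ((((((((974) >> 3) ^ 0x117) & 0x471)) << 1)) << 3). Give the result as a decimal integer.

974 = 001111001110
→ >> 3 → 000001111001 = 121
0x117 = 000100010111
→ ^ → 000101101110 = 366
0x471 = 010001110001
→ & → 000001100000 = 96
→ << 1 (mod 2^12) → 000011000000 = 192
→ << 3 (mod 2^12) → 011000000000 = 1536

1536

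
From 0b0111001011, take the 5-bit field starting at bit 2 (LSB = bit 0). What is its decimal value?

v = 0111001011
Shift right by 2: 01110010
Mask low 5 bits: 10010 = 18

18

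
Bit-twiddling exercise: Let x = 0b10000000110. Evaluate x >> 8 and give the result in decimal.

4

x = 10000000110
shift right by 8 → 00000000100 = 4
(equivalently, floor(1030 / 256))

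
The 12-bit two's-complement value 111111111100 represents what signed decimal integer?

-4

pattern = 111111111100 (MSB is 1 ⇒ negative)
Invert: 000000000011, add 1 → 000000000100 = 4, so the value is -4.
(Equivalently: 4092 - 2^12 = 4092 - 4096 = -4.)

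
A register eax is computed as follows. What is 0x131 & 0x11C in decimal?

272

0x131 = 100110001
0x11C = 100011100
AND → 100010000 = 272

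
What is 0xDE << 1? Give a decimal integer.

444

0xDE = 011011110
shift left by 1 → 110111100 = 444
(equivalently, 222 × 2^1 = 222 × 2)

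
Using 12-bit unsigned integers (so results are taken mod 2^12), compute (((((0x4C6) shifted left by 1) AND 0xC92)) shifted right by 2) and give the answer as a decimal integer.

544

0x4C6 = 010011000110
→ shifted left by 1 (mod 2^12) → 100110001100 = 2444
0xC92 = 110010010010
→ AND → 100010000000 = 2176
→ shifted right by 2 → 001000100000 = 544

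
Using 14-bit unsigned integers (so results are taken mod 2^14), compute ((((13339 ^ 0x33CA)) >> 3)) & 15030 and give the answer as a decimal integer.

178

13339 = 11010000011011
0x33CA = 11001111001010
→ ^ → 00011111010001 = 2001
→ >> 3 → 00000011111010 = 250
15030 = 11101010110110
→ & → 00000010110010 = 178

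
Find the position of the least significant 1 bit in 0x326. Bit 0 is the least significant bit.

1

0x326 = 1100100110
Trailing zeros: 1, so the lowest set bit is bit 1 (value 2).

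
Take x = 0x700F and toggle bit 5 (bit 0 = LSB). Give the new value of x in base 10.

28719

x = 111000000001111
bit 5 is currently 0; toggle it via x ^ (1 << 5) = x ^ 32
→ 111000000101111 = 28719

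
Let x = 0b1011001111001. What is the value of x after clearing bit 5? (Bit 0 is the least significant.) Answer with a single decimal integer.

x = 1011001111001
bit 5 is currently 1; clear it via x & ~(1 << 5) = x & ~32
→ 1011001011001 = 5721

5721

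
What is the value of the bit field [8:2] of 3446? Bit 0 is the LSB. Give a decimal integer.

v = 0110101110110
Shift right by 2: 01101011101
Mask low 7 bits: 1011101 = 93

93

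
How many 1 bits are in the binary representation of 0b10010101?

4

n = 10010101
Count the 1s: 1 + 1 + 1 + 1 = 4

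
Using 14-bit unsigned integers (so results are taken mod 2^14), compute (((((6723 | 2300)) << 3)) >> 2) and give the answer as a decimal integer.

6723 = 01101001000011
2300 = 00100011111100
→ | → 01101011111111 = 6911
→ << 3 (mod 2^14) → 01011111111000 = 6136
→ >> 2 → 00010111111110 = 1534

1534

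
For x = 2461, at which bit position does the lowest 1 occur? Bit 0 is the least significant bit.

2461 = 100110011101
Trailing zeros: 0, so the lowest set bit is bit 0 (value 1).

0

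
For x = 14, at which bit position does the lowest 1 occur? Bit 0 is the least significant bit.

1

14 = 1110
Trailing zeros: 1, so the lowest set bit is bit 1 (value 2).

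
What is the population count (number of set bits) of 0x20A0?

3

0x20A0 = 10000010100000
Count the 1s: 1 + 1 + 1 = 3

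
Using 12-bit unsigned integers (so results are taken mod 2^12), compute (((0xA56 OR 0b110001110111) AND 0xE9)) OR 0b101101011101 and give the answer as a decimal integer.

2941

0xA56 = 101001010110
0b110001110111 = 110001110111
→ OR → 111001110111 = 3703
0xE9 = 000011101001
→ AND → 000001100001 = 97
0b101101011101 = 101101011101
→ OR → 101101111101 = 2941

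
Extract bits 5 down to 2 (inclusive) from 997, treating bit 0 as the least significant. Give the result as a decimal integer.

v = 1111100101
Shift right by 2: 11111001
Mask low 4 bits: 1001 = 9

9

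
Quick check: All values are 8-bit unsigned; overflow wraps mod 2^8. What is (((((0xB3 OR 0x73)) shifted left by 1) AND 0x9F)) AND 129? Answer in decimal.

0xB3 = 10110011
0x73 = 01110011
→ OR → 11110011 = 243
→ shifted left by 1 (mod 2^8) → 11100110 = 230
0x9F = 10011111
→ AND → 10000110 = 134
129 = 10000001
→ AND → 10000000 = 128

128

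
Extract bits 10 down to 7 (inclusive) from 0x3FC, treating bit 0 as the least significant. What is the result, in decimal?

v = 0001111111100
Shift right by 7: 000111
Mask low 4 bits: 0111 = 7

7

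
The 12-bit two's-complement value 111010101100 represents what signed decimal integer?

-340

pattern = 111010101100 (MSB is 1 ⇒ negative)
Invert: 000101010011, add 1 → 000101010100 = 340, so the value is -340.
(Equivalently: 3756 - 2^12 = 3756 - 4096 = -340.)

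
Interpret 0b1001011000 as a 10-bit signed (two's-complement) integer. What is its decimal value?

pattern = 1001011000 (MSB is 1 ⇒ negative)
Invert: 0110100111, add 1 → 0110101000 = 424, so the value is -424.
(Equivalently: 600 - 2^10 = 600 - 1024 = -424.)

-424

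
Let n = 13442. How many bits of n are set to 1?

5

13442 = 11010010000010
Count the 1s: 1 + 1 + 1 + 1 + 1 = 5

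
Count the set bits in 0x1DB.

0x1DB = 111011011
Count the 1s: 1 + 1 + 1 + 1 + 1 + 1 + 1 = 7

7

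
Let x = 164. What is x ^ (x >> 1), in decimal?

x = 10100100 = 164
x>>1 = 01010010
XOR  = 11110110 = 246
(x ^ (x >> 1) gives the standard binary-reflected Gray code of x.)

246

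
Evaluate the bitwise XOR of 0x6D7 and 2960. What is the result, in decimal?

3399

0x6D7 = 011011010111
2960 = 101110010000
XOR → 110101000111 = 3399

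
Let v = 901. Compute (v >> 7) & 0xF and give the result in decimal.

7

v = 01110000101
Shift right by 7: 0111
Mask low 4 bits: 0111 = 7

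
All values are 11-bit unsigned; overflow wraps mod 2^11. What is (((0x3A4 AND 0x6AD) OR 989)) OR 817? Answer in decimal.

0x3A4 = 01110100100
0x6AD = 11010101101
→ AND → 01010100100 = 676
989 = 01111011101
→ OR → 01111111101 = 1021
817 = 01100110001
→ OR → 01111111101 = 1021

1021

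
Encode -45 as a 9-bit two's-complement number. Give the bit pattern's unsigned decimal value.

467

45 in 9 bits: 000101101
Invert: 111010010
Add 1:  111010011 = 467
(Check: 2^9 - 45 = 512 - 45 = 467.)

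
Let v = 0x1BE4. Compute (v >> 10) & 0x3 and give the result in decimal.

v = 01101111100100
Shift right by 10: 0110
Mask low 2 bits: 10 = 2

2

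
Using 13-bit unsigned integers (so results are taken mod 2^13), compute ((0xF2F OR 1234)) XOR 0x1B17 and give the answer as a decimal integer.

5352

0xF2F = 0111100101111
1234 = 0010011010010
→ OR → 0111111111111 = 4095
0x1B17 = 1101100010111
→ XOR → 1010011101000 = 5352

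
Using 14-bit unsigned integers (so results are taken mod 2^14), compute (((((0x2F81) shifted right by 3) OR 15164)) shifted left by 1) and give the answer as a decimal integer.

16376

0x2F81 = 10111110000001
→ shifted right by 3 → 00010111110000 = 1520
15164 = 11101100111100
→ OR → 11111111111100 = 16380
→ shifted left by 1 (mod 2^14) → 11111111111000 = 16376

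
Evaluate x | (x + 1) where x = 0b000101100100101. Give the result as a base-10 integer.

x = 101100100101 = 2853
x + 1 = 101100100110
OR    = 101100100111 = 2855
(x | (x + 1) sets the lowest cleared bit.)

2855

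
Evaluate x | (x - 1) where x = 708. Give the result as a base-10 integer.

711

x = 1011000100 = 708
x - 1 = 1011000011
OR    = 1011000111 = 711
(x | (x - 1) sets all bits below the lowest set bit.)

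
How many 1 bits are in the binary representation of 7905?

8

7905 = 1111011100001
Count the 1s: 1 + 1 + 1 + 1 + 1 + 1 + 1 + 1 = 8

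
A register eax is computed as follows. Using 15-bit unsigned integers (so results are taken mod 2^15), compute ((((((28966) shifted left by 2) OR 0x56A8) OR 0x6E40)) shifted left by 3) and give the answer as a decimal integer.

30656

28966 = 111000100100110
→ shifted left by 2 (mod 2^15) → 100010010011000 = 17560
0x56A8 = 101011010101000
→ OR → 101011010111000 = 22200
0x6E40 = 110111001000000
→ OR → 111111011111000 = 32504
→ shifted left by 3 (mod 2^15) → 111011111000000 = 30656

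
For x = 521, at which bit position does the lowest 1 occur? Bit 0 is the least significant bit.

521 = 1000001001
Trailing zeros: 0, so the lowest set bit is bit 0 (value 1).

0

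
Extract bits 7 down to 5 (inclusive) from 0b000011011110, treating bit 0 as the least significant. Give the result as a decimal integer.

v = 000011011110
Shift right by 5: 0000110
Mask low 3 bits: 110 = 6

6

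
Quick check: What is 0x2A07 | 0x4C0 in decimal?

0x2A07 = 10101000000111
0x4C0 = 00010011000000
 OR → 10111011000111 = 11975

11975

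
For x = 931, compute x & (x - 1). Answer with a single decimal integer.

x = 1110100011 = 931
x - 1 = 1110100010
AND   = 1110100010 = 930
(x & (x - 1) clears the lowest set bit of x.)

930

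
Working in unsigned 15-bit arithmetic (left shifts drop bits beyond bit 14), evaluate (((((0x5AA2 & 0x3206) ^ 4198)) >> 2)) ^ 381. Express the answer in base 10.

484

0x5AA2 = 101101010100010
0x3206 = 011001000000110
→ & → 001001000000010 = 4610
4198 = 001000001100110
→ ^ → 000001001100100 = 612
→ >> 2 → 000000010011001 = 153
381 = 000000101111101
→ ^ → 000000111100100 = 484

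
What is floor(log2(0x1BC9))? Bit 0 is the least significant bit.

0x1BC9 = 1101111001001
The topmost 1 is at position 12 (since 2^12 = 4096 ≤ 7113 < 8192).

12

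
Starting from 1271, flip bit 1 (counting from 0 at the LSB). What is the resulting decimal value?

1269

x = 10011110111
bit 1 is currently 1; toggle it via x ^ (1 << 1) = x ^ 2
→ 10011110101 = 1269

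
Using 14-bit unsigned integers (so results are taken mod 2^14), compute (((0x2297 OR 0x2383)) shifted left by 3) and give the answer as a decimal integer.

7352

0x2297 = 10001010010111
0x2383 = 10001110000011
→ OR → 10001110010111 = 9111
→ shifted left by 3 (mod 2^14) → 01110010111000 = 7352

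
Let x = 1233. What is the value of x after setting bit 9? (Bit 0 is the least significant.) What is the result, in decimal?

1745

x = 010011010001
bit 9 is currently 0; set it via x | (1 << 9) = x | 512
→ 011011010001 = 1745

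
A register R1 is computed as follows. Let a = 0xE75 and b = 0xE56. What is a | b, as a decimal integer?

0xE75 = 111001110101
0xE56 = 111001010110
 OR → 111001110111 = 3703

3703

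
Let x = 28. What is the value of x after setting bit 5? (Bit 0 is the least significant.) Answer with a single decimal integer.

60

x = 00011100
bit 5 is currently 0; set it via x | (1 << 5) = x | 32
→ 00111100 = 60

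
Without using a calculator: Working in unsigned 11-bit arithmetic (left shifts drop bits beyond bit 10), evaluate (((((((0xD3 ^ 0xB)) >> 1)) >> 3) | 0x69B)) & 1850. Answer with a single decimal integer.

1562

0xD3 = 00011010011
0xB = 00000001011
→ ^ → 00011011000 = 216
→ >> 1 → 00001101100 = 108
→ >> 3 → 00000001101 = 13
0x69B = 11010011011
→ | → 11010011111 = 1695
1850 = 11100111010
→ & → 11000011010 = 1562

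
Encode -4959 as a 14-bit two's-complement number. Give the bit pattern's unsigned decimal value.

11425

4959 in 14 bits: 01001101011111
Invert: 10110010100000
Add 1:  10110010100001 = 11425
(Check: 2^14 - 4959 = 16384 - 4959 = 11425.)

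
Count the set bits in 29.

29 = 11101
Count the 1s: 1 + 1 + 1 + 1 = 4

4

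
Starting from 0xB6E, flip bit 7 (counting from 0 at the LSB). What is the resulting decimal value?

x = 101101101110
bit 7 is currently 0; toggle it via x ^ (1 << 7) = x ^ 128
→ 101111101110 = 3054

3054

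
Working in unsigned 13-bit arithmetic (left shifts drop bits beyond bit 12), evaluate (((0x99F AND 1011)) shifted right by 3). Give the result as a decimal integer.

50

0x99F = 0100110011111
1011 = 0001111110011
→ AND → 0000110010011 = 403
→ shifted right by 3 → 0000000110010 = 50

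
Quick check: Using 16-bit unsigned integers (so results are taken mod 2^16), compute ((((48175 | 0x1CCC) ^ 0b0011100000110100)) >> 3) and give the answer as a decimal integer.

48175 = 1011110000101111
0x1CCC = 0001110011001100
→ | → 1011110011101111 = 48367
0b0011100000110100 = 0011100000110100
→ ^ → 1000010011011011 = 34011
→ >> 3 → 0001000010011011 = 4251

4251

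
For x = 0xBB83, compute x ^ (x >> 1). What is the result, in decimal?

58946

x = 1011101110000011 = 48003
x>>1 = 0101110111000001
XOR  = 1110011001000010 = 58946
(x ^ (x >> 1) gives the standard binary-reflected Gray code of x.)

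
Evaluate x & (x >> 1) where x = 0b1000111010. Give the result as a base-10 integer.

24

x = 1000111010 = 570
x>>1 = 0100011101
AND  = 0000011000 = 24
(x & (x >> 1) has a 1 wherever x has two consecutive 1 bits.)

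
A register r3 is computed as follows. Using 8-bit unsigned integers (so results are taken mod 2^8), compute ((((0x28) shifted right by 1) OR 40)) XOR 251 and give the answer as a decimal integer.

0x28 = 00101000
→ shifted right by 1 → 00010100 = 20
40 = 00101000
→ OR → 00111100 = 60
251 = 11111011
→ XOR → 11000111 = 199

199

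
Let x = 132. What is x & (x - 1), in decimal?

x = 10000100 = 132
x - 1 = 10000011
AND   = 10000000 = 128
(x & (x - 1) clears the lowest set bit of x.)

128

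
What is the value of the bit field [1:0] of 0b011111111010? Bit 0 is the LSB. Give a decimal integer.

2

v = 011111111010
Shift right by 0: 011111111010
Mask low 2 bits: 10 = 2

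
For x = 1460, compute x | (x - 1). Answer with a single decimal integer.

x = 10110110100 = 1460
x - 1 = 10110110011
OR    = 10110110111 = 1463
(x | (x - 1) sets all bits below the lowest set bit.)

1463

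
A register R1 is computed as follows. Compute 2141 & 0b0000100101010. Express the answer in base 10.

8

2141 = 100001011101
b = 000100101010
AND → 000000001000 = 8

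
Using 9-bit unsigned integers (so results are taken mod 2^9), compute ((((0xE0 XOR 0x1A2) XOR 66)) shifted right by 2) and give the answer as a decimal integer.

64

0xE0 = 011100000
0x1A2 = 110100010
→ XOR → 101000010 = 322
66 = 001000010
→ XOR → 100000000 = 256
→ shifted right by 2 → 001000000 = 64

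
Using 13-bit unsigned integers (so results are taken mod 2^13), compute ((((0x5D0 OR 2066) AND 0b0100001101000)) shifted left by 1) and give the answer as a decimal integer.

4224

0x5D0 = 0010111010000
2066 = 0100000010010
→ OR → 0110111010010 = 3538
0b0100001101000 = 0100001101000
→ AND → 0100001000000 = 2112
→ shifted left by 1 (mod 2^13) → 1000010000000 = 4224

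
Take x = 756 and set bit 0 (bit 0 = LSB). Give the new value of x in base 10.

757

x = 1011110100
bit 0 is currently 0; set it via x | (1 << 0) = x | 1
→ 1011110101 = 757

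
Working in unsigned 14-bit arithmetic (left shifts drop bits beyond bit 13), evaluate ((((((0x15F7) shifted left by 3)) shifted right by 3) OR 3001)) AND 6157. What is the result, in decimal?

0x15F7 = 01010111110111
→ shifted left by 3 (mod 2^14) → 10111110111000 = 12216
→ shifted right by 3 → 00010111110111 = 1527
3001 = 00101110111001
→ OR → 00111111111111 = 4095
6157 = 01100000001101
→ AND → 00100000001101 = 2061

2061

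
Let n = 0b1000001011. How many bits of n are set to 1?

4

n = 1000001011
Count the 1s: 1 + 1 + 1 + 1 = 4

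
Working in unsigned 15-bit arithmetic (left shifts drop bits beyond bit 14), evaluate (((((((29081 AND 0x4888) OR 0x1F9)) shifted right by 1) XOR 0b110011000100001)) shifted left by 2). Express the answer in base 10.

7028

29081 = 111000110011001
0x4888 = 100100010001000
→ AND → 100000010001000 = 16520
0x1F9 = 000000111111001
→ OR → 100000111111001 = 16889
→ shifted right by 1 → 010000011111100 = 8444
0b110011000100001 = 110011000100001
→ XOR → 100011011011101 = 18141
→ shifted left by 2 (mod 2^15) → 001101101110100 = 7028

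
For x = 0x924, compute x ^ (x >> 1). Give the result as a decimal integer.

3510

x = 100100100100 = 2340
x>>1 = 010010010010
XOR  = 110110110110 = 3510
(x ^ (x >> 1) gives the standard binary-reflected Gray code of x.)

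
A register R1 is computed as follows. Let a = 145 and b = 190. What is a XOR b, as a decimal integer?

47

145 = 10010001
190 = 10111110
XOR → 00101111 = 47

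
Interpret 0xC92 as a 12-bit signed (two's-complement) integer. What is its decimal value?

pattern = 110010010010 (MSB is 1 ⇒ negative)
Invert: 001101101101, add 1 → 001101101110 = 878, so the value is -878.
(Equivalently: 3218 - 2^12 = 3218 - 4096 = -878.)

-878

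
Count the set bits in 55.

55 = 110111
Count the 1s: 1 + 1 + 1 + 1 + 1 = 5

5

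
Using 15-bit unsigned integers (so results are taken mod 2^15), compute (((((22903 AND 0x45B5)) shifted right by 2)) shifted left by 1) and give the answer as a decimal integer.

8346

22903 = 101100101110111
0x45B5 = 100010110110101
→ AND → 100000100110101 = 16693
→ shifted right by 2 → 001000001001101 = 4173
→ shifted left by 1 (mod 2^15) → 010000010011010 = 8346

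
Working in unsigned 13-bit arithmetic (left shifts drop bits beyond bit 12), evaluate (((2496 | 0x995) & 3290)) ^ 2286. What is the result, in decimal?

2496 = 0100111000000
0x995 = 0100110010101
→ | → 0100111010101 = 2517
3290 = 0110011011010
→ & → 0100011010000 = 2256
2286 = 0100011101110
→ ^ → 0000000111110 = 62

62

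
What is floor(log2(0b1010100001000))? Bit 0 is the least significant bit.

12

0b1010100001000 = 1010100001000
The topmost 1 is at position 12 (since 2^12 = 4096 ≤ 5384 < 8192).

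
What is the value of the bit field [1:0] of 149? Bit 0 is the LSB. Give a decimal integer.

v = 0010010101
Shift right by 0: 0010010101
Mask low 2 bits: 01 = 1

1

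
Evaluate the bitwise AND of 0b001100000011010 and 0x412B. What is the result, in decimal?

10

a = 001100000011010
0x412B = 100000100101011
AND → 000000000001010 = 10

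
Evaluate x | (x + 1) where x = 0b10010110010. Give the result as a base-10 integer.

1203

x = 10010110010 = 1202
x + 1 = 10010110011
OR    = 10010110011 = 1203
(x | (x + 1) sets the lowest cleared bit.)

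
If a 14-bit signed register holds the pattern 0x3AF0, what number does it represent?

-1296

pattern = 11101011110000 (MSB is 1 ⇒ negative)
Invert: 00010100001111, add 1 → 00010100010000 = 1296, so the value is -1296.
(Equivalently: 15088 - 2^14 = 15088 - 16384 = -1296.)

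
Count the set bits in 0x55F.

0x55F = 10101011111
Count the 1s: 1 + 1 + 1 + 1 + 1 + 1 + 1 + 1 = 8

8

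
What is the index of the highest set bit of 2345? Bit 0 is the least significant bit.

2345 = 100100101001
The topmost 1 is at position 11 (since 2^11 = 2048 ≤ 2345 < 4096).

11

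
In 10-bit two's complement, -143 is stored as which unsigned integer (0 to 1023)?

881

143 in 10 bits: 0010001111
Invert: 1101110000
Add 1:  1101110001 = 881
(Check: 2^10 - 143 = 1024 - 143 = 881.)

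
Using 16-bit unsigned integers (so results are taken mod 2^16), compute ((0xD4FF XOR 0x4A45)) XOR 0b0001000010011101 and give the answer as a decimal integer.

36391

0xD4FF = 1101010011111111
0x4A45 = 0100101001000101
→ XOR → 1001111010111010 = 40634
0b0001000010011101 = 0001000010011101
→ XOR → 1000111000100111 = 36391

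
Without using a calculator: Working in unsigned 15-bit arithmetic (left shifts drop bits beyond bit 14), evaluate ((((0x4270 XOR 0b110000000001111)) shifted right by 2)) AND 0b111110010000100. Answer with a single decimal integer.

0x4270 = 100001001110000
0b110000000001111 = 110000000001111
→ XOR → 010001001111111 = 8831
→ shifted right by 2 → 000100010011111 = 2207
0b111110010000100 = 111110010000100
→ AND → 000100010000100 = 2180

2180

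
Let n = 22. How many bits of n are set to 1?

22 = 10110
Count the 1s: 1 + 1 + 1 = 3

3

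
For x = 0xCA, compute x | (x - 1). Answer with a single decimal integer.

x = 11001010 = 202
x - 1 = 11001001
OR    = 11001011 = 203
(x | (x - 1) sets all bits below the lowest set bit.)

203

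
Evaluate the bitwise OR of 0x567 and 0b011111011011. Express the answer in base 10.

0x567 = 10101100111
b = 11111011011
 OR → 11111111111 = 2047

2047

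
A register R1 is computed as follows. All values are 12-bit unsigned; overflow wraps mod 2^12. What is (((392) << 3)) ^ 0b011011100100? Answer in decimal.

2724

392 = 000110001000
→ << 3 (mod 2^12) → 110001000000 = 3136
0b011011100100 = 011011100100
→ ^ → 101010100100 = 2724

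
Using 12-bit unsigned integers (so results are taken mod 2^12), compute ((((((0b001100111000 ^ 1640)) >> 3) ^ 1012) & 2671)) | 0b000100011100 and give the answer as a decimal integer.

0b001100111000 = 001100111000
1640 = 011001101000
→ ^ → 010101010000 = 1360
→ >> 3 → 000010101010 = 170
1012 = 001111110100
→ ^ → 001101011110 = 862
2671 = 101001101111
→ & → 001001001110 = 590
0b000100011100 = 000100011100
→ | → 001101011110 = 862

862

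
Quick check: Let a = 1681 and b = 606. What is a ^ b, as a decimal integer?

1681 = 11010010001
606 = 01001011110
XOR → 10011001111 = 1231

1231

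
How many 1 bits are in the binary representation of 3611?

3611 = 111000011011
Count the 1s: 1 + 1 + 1 + 1 + 1 + 1 + 1 = 7

7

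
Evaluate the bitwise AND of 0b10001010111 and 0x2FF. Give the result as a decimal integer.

a = 10001010111
0x2FF = 01011111111
AND → 00001010111 = 87

87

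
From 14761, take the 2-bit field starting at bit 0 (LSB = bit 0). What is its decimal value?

1

v = 0011100110101001
Shift right by 0: 0011100110101001
Mask low 2 bits: 01 = 1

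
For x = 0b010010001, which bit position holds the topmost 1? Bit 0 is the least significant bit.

0b010010001 = 10010001
The topmost 1 is at position 7 (since 2^7 = 128 ≤ 145 < 256).

7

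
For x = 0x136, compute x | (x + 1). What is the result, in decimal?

311

x = 100110110 = 310
x + 1 = 100110111
OR    = 100110111 = 311
(x | (x + 1) sets the lowest cleared bit.)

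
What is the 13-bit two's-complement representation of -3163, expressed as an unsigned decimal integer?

3163 in 13 bits: 0110001011011
Invert: 1001110100100
Add 1:  1001110100101 = 5029
(Check: 2^13 - 3163 = 8192 - 3163 = 5029.)

5029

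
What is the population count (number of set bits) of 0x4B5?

6

0x4B5 = 10010110101
Count the 1s: 1 + 1 + 1 + 1 + 1 + 1 = 6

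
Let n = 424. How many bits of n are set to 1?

424 = 110101000
Count the 1s: 1 + 1 + 1 + 1 = 4

4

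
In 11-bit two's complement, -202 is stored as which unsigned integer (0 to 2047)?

202 in 11 bits: 00011001010
Invert: 11100110101
Add 1:  11100110110 = 1846
(Check: 2^11 - 202 = 2048 - 202 = 1846.)

1846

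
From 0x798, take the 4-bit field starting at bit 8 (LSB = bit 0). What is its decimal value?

v = 0011110011000
Shift right by 8: 00111
Mask low 4 bits: 0111 = 7

7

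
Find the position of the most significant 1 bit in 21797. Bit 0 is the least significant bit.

21797 = 101010100100101
The topmost 1 is at position 14 (since 2^14 = 16384 ≤ 21797 < 32768).

14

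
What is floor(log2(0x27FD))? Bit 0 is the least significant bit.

13

0x27FD = 10011111111101
The topmost 1 is at position 13 (since 2^13 = 8192 ≤ 10237 < 16384).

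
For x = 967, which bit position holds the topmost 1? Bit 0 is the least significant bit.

9

967 = 1111000111
The topmost 1 is at position 9 (since 2^9 = 512 ≤ 967 < 1024).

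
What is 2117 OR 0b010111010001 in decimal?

2117 = 100001000101
b = 010111010001
 OR → 110111010101 = 3541

3541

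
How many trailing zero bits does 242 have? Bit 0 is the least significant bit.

1

242 = 11110010
Trailing zeros: 1, so the lowest set bit is bit 1 (value 2).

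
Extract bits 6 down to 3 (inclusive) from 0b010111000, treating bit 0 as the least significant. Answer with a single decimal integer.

v = 010111000
Shift right by 3: 010111
Mask low 4 bits: 0111 = 7

7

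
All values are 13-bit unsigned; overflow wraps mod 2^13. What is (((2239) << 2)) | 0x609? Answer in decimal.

2239 = 0100010111111
→ << 2 (mod 2^13) → 0001011111100 = 764
0x609 = 0011000001001
→ | → 0011011111101 = 1789

1789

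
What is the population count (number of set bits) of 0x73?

0x73 = 1110011
Count the 1s: 1 + 1 + 1 + 1 + 1 = 5

5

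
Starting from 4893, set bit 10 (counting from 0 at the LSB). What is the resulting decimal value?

5917

x = 001001100011101
bit 10 is currently 0; set it via x | (1 << 10) = x | 1024
→ 001011100011101 = 5917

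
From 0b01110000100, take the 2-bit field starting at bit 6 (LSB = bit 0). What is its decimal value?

v = 01110000100
Shift right by 6: 01110
Mask low 2 bits: 10 = 2

2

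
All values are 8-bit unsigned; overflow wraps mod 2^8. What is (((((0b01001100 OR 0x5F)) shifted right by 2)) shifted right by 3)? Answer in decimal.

0b01001100 = 01001100
0x5F = 01011111
→ OR → 01011111 = 95
→ shifted right by 2 → 00010111 = 23
→ shifted right by 3 → 00000010 = 2

2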